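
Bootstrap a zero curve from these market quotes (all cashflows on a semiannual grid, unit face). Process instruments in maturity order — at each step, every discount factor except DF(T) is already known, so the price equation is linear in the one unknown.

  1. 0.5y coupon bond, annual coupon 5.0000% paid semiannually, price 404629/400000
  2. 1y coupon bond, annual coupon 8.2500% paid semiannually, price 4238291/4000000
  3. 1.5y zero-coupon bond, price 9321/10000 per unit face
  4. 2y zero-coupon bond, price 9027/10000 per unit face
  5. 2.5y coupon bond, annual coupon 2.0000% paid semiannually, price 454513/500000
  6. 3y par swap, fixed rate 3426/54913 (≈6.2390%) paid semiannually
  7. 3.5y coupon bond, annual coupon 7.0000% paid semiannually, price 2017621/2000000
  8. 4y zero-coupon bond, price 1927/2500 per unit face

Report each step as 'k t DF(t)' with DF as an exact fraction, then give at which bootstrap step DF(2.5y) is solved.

1 1/2 9869/10000
2 1 1957/2000
3 3/2 9321/10000
4 2 9027/10000
5 5/2 539/625
6 3 8287/10000
7 7/2 789/1000
8 4 1927/2500
DF(2.5y) is solved at step 5

step 1 [0.5y] bond c/2=1/40: DF=(404629/400000 − 1/40·(0))/(1+1/40) = 9869/10000 ≈ 0.986900
step 2 [1y] bond c/2=33/800: DF=(4238291/4000000 − 33/800·(0.986900))/(1+33/800) = 1957/2000 ≈ 0.978500
step 3 [1.5y] zero: DF = P = 9321/10000 ≈ 0.932100
step 4 [2y] zero: DF = P = 9027/10000 ≈ 0.902700
step 5 [2.5y] bond c/2=1/100: DF=(454513/500000 − 1/100·(0.986900+0.978500+0.932100+0.902700))/(1+1/100) = 539/625 ≈ 0.862400
step 6 [3y] swap r/2=1713/54913: DF=(1 − 1713/54913·(0.986900+0.978500+0.932100+0.902700+0.862400))/(1+1713/54913) = 8287/10000 ≈ 0.828700
step 7 [3.5y] bond c/2=7/200: DF=(2017621/2000000 − 7/200·(0.986900+0.978500+0.932100+0.902700+0.862400+0.828700))/(1+7/200) = 789/1000 ≈ 0.789000
step 8 [4y] zero: DF = P = 1927/2500 ≈ 0.770800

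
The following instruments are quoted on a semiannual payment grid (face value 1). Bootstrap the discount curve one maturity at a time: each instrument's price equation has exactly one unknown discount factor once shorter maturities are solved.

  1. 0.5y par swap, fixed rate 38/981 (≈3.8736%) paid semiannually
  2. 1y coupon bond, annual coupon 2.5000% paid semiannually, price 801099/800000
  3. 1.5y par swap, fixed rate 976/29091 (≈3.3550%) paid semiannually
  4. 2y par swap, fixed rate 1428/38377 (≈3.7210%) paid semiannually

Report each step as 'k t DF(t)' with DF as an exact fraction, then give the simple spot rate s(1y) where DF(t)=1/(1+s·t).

1 1/2 981/1000
2 1 9769/10000
3 3/2 1189/1250
4 2 4643/5000
s(1y) = (1/(9769/10000) − 1)/(1) = 231/9769 ≈ 2.3646%

step 1 [0.5y] swap r/2=19/981: DF=(1 − 19/981·(0))/(1+19/981) = 981/1000 ≈ 0.981000
step 2 [1y] bond c/2=1/80: DF=(801099/800000 − 1/80·(0.981000))/(1+1/80) = 9769/10000 ≈ 0.976900
step 3 [1.5y] swap r/2=488/29091: DF=(1 − 488/29091·(0.981000+0.976900))/(1+488/29091) = 1189/1250 ≈ 0.951200
step 4 [2y] swap r/2=714/38377: DF=(1 − 714/38377·(0.981000+0.976900+0.951200))/(1+714/38377) = 4643/5000 ≈ 0.928600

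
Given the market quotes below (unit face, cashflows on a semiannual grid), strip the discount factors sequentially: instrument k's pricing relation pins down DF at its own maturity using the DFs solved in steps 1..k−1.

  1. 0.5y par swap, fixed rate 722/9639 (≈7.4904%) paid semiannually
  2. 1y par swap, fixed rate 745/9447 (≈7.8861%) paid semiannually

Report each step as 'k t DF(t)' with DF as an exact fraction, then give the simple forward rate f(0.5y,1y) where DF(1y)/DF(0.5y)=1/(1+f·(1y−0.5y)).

1 1/2 9639/10000
2 1 1851/2000
f(0.5y,1y) = ((9639/10000)/(1851/2000) − 1)/(1/2) = 256/3085 ≈ 8.2982%

step 1 [0.5y] swap r/2=361/9639: DF=(1 − 361/9639·(0))/(1+361/9639) = 9639/10000 ≈ 0.963900
step 2 [1y] swap r/2=745/18894: DF=(1 − 745/18894·(0.963900))/(1+745/18894) = 1851/2000 ≈ 0.925500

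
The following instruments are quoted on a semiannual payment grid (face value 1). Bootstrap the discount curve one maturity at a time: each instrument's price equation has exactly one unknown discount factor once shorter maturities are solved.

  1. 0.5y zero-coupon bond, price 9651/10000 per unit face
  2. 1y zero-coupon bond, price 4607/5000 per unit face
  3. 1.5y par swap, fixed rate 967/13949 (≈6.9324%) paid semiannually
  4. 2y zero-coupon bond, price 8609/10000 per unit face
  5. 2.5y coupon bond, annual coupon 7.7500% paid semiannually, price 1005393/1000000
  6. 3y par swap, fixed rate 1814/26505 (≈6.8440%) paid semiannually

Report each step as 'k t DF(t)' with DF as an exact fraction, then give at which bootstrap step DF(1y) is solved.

step 1 [0.5y] zero: DF = P = 9651/10000 ≈ 0.965100
step 2 [1y] zero: DF = P = 4607/5000 ≈ 0.921400
step 3 [1.5y] swap r/2=967/27898: DF=(1 − 967/27898·(0.965100+0.921400))/(1+967/27898) = 9033/10000 ≈ 0.903300
step 4 [2y] zero: DF = P = 8609/10000 ≈ 0.860900
step 5 [2.5y] bond c/2=31/800: DF=(1005393/1000000 − 31/800·(0.965100+0.921400+0.903300+0.860900))/(1+31/800) = 8317/10000 ≈ 0.831700
step 6 [3y] swap r/2=907/26505: DF=(1 − 907/26505·(0.965100+0.921400+0.903300+0.860900+0.831700))/(1+907/26505) = 4093/5000 ≈ 0.818600

1 1/2 9651/10000
2 1 4607/5000
3 3/2 9033/10000
4 2 8609/10000
5 5/2 8317/10000
6 3 4093/5000
DF(1y) is solved at step 2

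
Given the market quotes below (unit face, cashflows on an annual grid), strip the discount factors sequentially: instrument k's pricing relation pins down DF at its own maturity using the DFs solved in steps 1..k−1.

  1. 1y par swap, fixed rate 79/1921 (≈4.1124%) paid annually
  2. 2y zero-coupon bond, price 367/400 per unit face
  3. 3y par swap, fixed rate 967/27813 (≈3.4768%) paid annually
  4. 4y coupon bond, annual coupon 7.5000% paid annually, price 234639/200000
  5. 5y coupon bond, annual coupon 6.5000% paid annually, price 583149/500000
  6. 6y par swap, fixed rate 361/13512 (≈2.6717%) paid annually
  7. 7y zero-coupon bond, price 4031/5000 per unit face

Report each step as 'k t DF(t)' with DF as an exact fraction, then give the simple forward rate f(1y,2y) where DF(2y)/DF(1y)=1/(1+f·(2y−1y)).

step 1 [1y] swap r/1=79/1921: DF=(1 − 79/1921·(0))/(1+79/1921) = 1921/2000 ≈ 0.960500
step 2 [2y] zero: DF = P = 367/400 ≈ 0.917500
step 3 [3y] swap r/1=967/27813: DF=(1 − 967/27813·(0.960500+0.917500))/(1+967/27813) = 9033/10000 ≈ 0.903300
step 4 [4y] bond c/1=3/40: DF=(234639/200000 − 3/40·(0.960500+0.917500+0.903300))/(1+3/40) = 8973/10000 ≈ 0.897300
step 5 [5y] bond c/1=13/200: DF=(583149/500000 − 13/200·(0.960500+0.917500+0.903300+0.897300))/(1+13/200) = 4353/5000 ≈ 0.870600
step 6 [6y] swap r/1=361/13512: DF=(1 − 361/13512·(0.960500+0.917500+0.903300+0.897300+0.870600))/(1+361/13512) = 2139/2500 ≈ 0.855600
step 7 [7y] zero: DF = P = 4031/5000 ≈ 0.806200

1 1 1921/2000
2 2 367/400
3 3 9033/10000
4 4 8973/10000
5 5 4353/5000
6 6 2139/2500
7 7 4031/5000
f(1y,2y) = ((1921/2000)/(367/400) − 1)/(1) = 86/1835 ≈ 4.6866%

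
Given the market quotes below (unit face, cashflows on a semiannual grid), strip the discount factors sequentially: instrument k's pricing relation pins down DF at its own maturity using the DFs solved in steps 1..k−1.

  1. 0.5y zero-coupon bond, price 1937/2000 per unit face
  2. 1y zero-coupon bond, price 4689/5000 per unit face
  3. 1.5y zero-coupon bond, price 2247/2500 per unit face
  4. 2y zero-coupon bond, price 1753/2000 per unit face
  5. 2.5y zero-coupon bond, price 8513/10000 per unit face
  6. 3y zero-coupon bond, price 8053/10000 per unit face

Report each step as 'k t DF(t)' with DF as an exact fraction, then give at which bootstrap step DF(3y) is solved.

step 1 [0.5y] zero: DF = P = 1937/2000 ≈ 0.968500
step 2 [1y] zero: DF = P = 4689/5000 ≈ 0.937800
step 3 [1.5y] zero: DF = P = 2247/2500 ≈ 0.898800
step 4 [2y] zero: DF = P = 1753/2000 ≈ 0.876500
step 5 [2.5y] zero: DF = P = 8513/10000 ≈ 0.851300
step 6 [3y] zero: DF = P = 8053/10000 ≈ 0.805300

1 1/2 1937/2000
2 1 4689/5000
3 3/2 2247/2500
4 2 1753/2000
5 5/2 8513/10000
6 3 8053/10000
DF(3y) is solved at step 6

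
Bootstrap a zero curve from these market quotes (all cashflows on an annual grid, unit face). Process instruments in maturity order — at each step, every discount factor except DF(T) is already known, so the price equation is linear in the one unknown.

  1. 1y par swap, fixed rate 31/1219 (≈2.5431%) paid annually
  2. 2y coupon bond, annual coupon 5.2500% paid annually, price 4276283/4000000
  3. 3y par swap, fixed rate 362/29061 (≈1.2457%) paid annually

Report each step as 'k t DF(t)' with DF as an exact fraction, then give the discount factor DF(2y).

1 1 1219/1250
2 2 9671/10000
3 3 4819/5000
DF(2y) = 9671/10000 ≈ 0.967100

step 1 [1y] swap r/1=31/1219: DF=(1 − 31/1219·(0))/(1+31/1219) = 1219/1250 ≈ 0.975200
step 2 [2y] bond c/1=21/400: DF=(4276283/4000000 − 21/400·(0.975200))/(1+21/400) = 9671/10000 ≈ 0.967100
step 3 [3y] swap r/1=362/29061: DF=(1 − 362/29061·(0.975200+0.967100))/(1+362/29061) = 4819/5000 ≈ 0.963800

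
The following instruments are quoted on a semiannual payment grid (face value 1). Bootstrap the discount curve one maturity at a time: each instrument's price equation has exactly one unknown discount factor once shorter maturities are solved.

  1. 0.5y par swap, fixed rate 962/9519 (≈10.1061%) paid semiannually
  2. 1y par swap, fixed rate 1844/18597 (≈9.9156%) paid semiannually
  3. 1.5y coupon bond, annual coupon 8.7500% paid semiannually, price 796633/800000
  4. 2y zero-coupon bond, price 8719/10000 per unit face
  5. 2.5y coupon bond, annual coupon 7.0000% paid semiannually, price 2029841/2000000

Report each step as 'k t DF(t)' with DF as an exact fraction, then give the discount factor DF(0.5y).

step 1 [0.5y] swap r/2=481/9519: DF=(1 − 481/9519·(0))/(1+481/9519) = 9519/10000 ≈ 0.951900
step 2 [1y] swap r/2=922/18597: DF=(1 − 922/18597·(0.951900))/(1+922/18597) = 4539/5000 ≈ 0.907800
step 3 [1.5y] bond c/2=7/160: DF=(796633/800000 − 7/160·(0.951900+0.907800))/(1+7/160) = 8761/10000 ≈ 0.876100
step 4 [2y] zero: DF = P = 8719/10000 ≈ 0.871900
step 5 [2.5y] bond c/2=7/200: DF=(2029841/2000000 − 7/200·(0.951900+0.907800+0.876100+0.871900))/(1+7/200) = 4293/5000 ≈ 0.858600

1 1/2 9519/10000
2 1 4539/5000
3 3/2 8761/10000
4 2 8719/10000
5 5/2 4293/5000
DF(0.5y) = 9519/10000 ≈ 0.951900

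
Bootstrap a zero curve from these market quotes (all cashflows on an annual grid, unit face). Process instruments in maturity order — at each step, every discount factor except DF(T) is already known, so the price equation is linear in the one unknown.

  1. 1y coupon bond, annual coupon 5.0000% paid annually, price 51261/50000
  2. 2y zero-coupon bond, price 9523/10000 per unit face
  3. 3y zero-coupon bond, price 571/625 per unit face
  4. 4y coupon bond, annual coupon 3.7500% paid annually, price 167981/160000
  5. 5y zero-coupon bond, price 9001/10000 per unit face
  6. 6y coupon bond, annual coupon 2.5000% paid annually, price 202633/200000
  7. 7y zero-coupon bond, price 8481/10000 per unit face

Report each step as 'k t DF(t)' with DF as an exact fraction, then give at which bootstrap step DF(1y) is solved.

1 1 2441/2500
2 2 9523/10000
3 3 571/625
4 4 2273/2500
5 5 9001/10000
6 6 7/8
7 7 8481/10000
DF(1y) is solved at step 1

step 1 [1y] bond c/1=1/20: DF=(51261/50000 − 1/20·(0))/(1+1/20) = 2441/2500 ≈ 0.976400
step 2 [2y] zero: DF = P = 9523/10000 ≈ 0.952300
step 3 [3y] zero: DF = P = 571/625 ≈ 0.913600
step 4 [4y] bond c/1=3/80: DF=(167981/160000 − 3/80·(0.976400+0.952300+0.913600))/(1+3/80) = 2273/2500 ≈ 0.909200
step 5 [5y] zero: DF = P = 9001/10000 ≈ 0.900100
step 6 [6y] bond c/1=1/40: DF=(202633/200000 − 1/40·(0.976400+0.952300+0.913600+0.909200+0.900100))/(1+1/40) = 7/8 ≈ 0.875000
step 7 [7y] zero: DF = P = 8481/10000 ≈ 0.848100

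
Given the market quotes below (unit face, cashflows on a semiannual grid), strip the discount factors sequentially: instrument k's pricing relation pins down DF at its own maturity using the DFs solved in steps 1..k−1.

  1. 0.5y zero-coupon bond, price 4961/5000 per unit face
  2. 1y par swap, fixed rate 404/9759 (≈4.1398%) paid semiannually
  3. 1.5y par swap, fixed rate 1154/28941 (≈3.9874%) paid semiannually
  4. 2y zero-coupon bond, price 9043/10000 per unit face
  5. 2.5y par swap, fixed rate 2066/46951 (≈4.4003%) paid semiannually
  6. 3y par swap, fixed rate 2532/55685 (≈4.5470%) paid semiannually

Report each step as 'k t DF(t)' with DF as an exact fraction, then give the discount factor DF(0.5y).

1 1/2 4961/5000
2 1 2399/2500
3 3/2 9423/10000
4 2 9043/10000
5 5/2 8967/10000
6 3 4367/5000
DF(0.5y) = 4961/5000 ≈ 0.992200

step 1 [0.5y] zero: DF = P = 4961/5000 ≈ 0.992200
step 2 [1y] swap r/2=202/9759: DF=(1 − 202/9759·(0.992200))/(1+202/9759) = 2399/2500 ≈ 0.959600
step 3 [1.5y] swap r/2=577/28941: DF=(1 − 577/28941·(0.992200+0.959600))/(1+577/28941) = 9423/10000 ≈ 0.942300
step 4 [2y] zero: DF = P = 9043/10000 ≈ 0.904300
step 5 [2.5y] swap r/2=1033/46951: DF=(1 − 1033/46951·(0.992200+0.959600+0.942300+0.904300))/(1+1033/46951) = 8967/10000 ≈ 0.896700
step 6 [3y] swap r/2=1266/55685: DF=(1 − 1266/55685·(0.992200+0.959600+0.942300+0.904300+0.896700))/(1+1266/55685) = 4367/5000 ≈ 0.873400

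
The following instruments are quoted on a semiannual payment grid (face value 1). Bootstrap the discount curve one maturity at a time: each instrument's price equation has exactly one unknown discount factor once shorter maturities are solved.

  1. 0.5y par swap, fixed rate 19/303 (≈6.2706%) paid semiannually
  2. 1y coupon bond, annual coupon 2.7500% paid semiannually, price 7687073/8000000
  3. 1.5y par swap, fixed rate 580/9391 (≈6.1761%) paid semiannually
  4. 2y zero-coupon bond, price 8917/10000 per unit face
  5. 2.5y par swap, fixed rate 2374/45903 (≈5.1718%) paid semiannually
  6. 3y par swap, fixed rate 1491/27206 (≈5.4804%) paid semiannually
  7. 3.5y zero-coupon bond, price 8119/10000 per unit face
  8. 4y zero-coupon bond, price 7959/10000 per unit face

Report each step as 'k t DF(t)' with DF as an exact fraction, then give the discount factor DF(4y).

step 1 [0.5y] swap r/2=19/606: DF=(1 − 19/606·(0))/(1+19/606) = 606/625 ≈ 0.969600
step 2 [1y] bond c/2=11/800: DF=(7687073/8000000 − 11/800·(0.969600))/(1+11/800) = 9347/10000 ≈ 0.934700
step 3 [1.5y] swap r/2=290/9391: DF=(1 − 290/9391·(0.969600+0.934700))/(1+290/9391) = 913/1000 ≈ 0.913000
step 4 [2y] zero: DF = P = 8917/10000 ≈ 0.891700
step 5 [2.5y] swap r/2=1187/45903: DF=(1 − 1187/45903·(0.969600+0.934700+0.913000+0.891700))/(1+1187/45903) = 8813/10000 ≈ 0.881300
step 6 [3y] swap r/2=1491/54412: DF=(1 − 1491/54412·(0.969600+0.934700+0.913000+0.891700+0.881300))/(1+1491/54412) = 8509/10000 ≈ 0.850900
step 7 [3.5y] zero: DF = P = 8119/10000 ≈ 0.811900
step 8 [4y] zero: DF = P = 7959/10000 ≈ 0.795900

1 1/2 606/625
2 1 9347/10000
3 3/2 913/1000
4 2 8917/10000
5 5/2 8813/10000
6 3 8509/10000
7 7/2 8119/10000
8 4 7959/10000
DF(4y) = 7959/10000 ≈ 0.795900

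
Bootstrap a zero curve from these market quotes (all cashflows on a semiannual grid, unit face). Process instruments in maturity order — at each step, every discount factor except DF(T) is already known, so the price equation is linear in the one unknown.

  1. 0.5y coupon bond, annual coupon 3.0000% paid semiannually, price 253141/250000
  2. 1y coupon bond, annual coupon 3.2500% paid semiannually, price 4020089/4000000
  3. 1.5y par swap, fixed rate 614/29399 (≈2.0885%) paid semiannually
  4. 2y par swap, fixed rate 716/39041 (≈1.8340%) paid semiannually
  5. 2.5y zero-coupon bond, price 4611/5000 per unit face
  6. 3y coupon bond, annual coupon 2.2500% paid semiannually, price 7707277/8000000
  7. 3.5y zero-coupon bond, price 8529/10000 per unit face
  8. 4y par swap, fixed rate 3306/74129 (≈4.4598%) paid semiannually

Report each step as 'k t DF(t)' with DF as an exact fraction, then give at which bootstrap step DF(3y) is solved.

1 1/2 1247/1250
2 1 973/1000
3 3/2 9693/10000
4 2 4821/5000
5 5/2 4611/5000
6 3 899/1000
7 7/2 8529/10000
8 4 8347/10000
DF(3y) is solved at step 6

step 1 [0.5y] bond c/2=3/200: DF=(253141/250000 − 3/200·(0))/(1+3/200) = 1247/1250 ≈ 0.997600
step 2 [1y] bond c/2=13/800: DF=(4020089/4000000 − 13/800·(0.997600))/(1+13/800) = 973/1000 ≈ 0.973000
step 3 [1.5y] swap r/2=307/29399: DF=(1 − 307/29399·(0.997600+0.973000))/(1+307/29399) = 9693/10000 ≈ 0.969300
step 4 [2y] swap r/2=358/39041: DF=(1 − 358/39041·(0.997600+0.973000+0.969300))/(1+358/39041) = 4821/5000 ≈ 0.964200
step 5 [2.5y] zero: DF = P = 4611/5000 ≈ 0.922200
step 6 [3y] bond c/2=9/800: DF=(7707277/8000000 − 9/800·(0.997600+0.973000+0.969300+0.964200+0.922200))/(1+9/800) = 899/1000 ≈ 0.899000
step 7 [3.5y] zero: DF = P = 8529/10000 ≈ 0.852900
step 8 [4y] swap r/2=1653/74129: DF=(1 − 1653/74129·(0.997600+0.973000+0.969300+0.964200+0.922200+0.899000+0.852900))/(1+1653/74129) = 8347/10000 ≈ 0.834700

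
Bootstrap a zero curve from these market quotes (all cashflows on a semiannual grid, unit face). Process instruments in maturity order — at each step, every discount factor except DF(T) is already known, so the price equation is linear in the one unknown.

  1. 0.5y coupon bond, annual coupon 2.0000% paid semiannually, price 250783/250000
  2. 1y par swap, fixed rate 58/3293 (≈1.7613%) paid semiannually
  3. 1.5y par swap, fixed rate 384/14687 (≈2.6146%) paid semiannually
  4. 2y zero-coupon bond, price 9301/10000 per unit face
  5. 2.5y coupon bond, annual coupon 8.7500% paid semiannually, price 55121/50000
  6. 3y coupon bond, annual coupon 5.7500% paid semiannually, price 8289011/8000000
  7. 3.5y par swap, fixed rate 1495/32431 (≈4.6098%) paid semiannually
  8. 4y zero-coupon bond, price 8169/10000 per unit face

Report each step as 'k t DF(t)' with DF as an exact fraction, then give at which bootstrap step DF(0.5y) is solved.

step 1 [0.5y] bond c/2=1/100: DF=(250783/250000 − 1/100·(0))/(1+1/100) = 2483/2500 ≈ 0.993200
step 2 [1y] swap r/2=29/3293: DF=(1 − 29/3293·(0.993200))/(1+29/3293) = 4913/5000 ≈ 0.982600
step 3 [1.5y] swap r/2=192/14687: DF=(1 − 192/14687·(0.993200+0.982600))/(1+192/14687) = 601/625 ≈ 0.961600
step 4 [2y] zero: DF = P = 9301/10000 ≈ 0.930100
step 5 [2.5y] bond c/2=7/160: DF=(55121/50000 − 7/160·(0.993200+0.982600+0.961600+0.930100))/(1+7/160) = 8941/10000 ≈ 0.894100
step 6 [3y] bond c/2=23/800: DF=(8289011/8000000 − 23/800·(0.993200+0.982600+0.961600+0.930100+0.894100))/(1+23/800) = 8741/10000 ≈ 0.874100
step 7 [3.5y] swap r/2=1495/64862: DF=(1 − 1495/64862·(0.993200+0.982600+0.961600+0.930100+0.894100+0.874100))/(1+1495/64862) = 1701/2000 ≈ 0.850500
step 8 [4y] zero: DF = P = 8169/10000 ≈ 0.816900

1 1/2 2483/2500
2 1 4913/5000
3 3/2 601/625
4 2 9301/10000
5 5/2 8941/10000
6 3 8741/10000
7 7/2 1701/2000
8 4 8169/10000
DF(0.5y) is solved at step 1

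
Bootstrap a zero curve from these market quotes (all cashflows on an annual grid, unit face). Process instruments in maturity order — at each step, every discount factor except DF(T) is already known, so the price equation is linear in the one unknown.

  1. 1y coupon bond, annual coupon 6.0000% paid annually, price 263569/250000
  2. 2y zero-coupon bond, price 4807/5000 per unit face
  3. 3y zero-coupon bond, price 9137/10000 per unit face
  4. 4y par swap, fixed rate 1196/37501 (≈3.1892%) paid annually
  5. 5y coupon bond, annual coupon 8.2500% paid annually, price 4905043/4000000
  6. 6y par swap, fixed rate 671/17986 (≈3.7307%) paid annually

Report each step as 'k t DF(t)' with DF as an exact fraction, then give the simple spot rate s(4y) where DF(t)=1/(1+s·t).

1 1 4973/5000
2 2 4807/5000
3 3 9137/10000
4 4 2201/2500
5 5 847/1000
6 6 7987/10000
s(4y) = (1/(2201/2500) − 1)/(4) = 299/8804 ≈ 3.3962%

step 1 [1y] bond c/1=3/50: DF=(263569/250000 − 3/50·(0))/(1+3/50) = 4973/5000 ≈ 0.994600
step 2 [2y] zero: DF = P = 4807/5000 ≈ 0.961400
step 3 [3y] zero: DF = P = 9137/10000 ≈ 0.913700
step 4 [4y] swap r/1=1196/37501: DF=(1 − 1196/37501·(0.994600+0.961400+0.913700))/(1+1196/37501) = 2201/2500 ≈ 0.880400
step 5 [5y] bond c/1=33/400: DF=(4905043/4000000 − 33/400·(0.994600+0.961400+0.913700+0.880400))/(1+33/400) = 847/1000 ≈ 0.847000
step 6 [6y] swap r/1=671/17986: DF=(1 − 671/17986·(0.994600+0.961400+0.913700+0.880400+0.847000))/(1+671/17986) = 7987/10000 ≈ 0.798700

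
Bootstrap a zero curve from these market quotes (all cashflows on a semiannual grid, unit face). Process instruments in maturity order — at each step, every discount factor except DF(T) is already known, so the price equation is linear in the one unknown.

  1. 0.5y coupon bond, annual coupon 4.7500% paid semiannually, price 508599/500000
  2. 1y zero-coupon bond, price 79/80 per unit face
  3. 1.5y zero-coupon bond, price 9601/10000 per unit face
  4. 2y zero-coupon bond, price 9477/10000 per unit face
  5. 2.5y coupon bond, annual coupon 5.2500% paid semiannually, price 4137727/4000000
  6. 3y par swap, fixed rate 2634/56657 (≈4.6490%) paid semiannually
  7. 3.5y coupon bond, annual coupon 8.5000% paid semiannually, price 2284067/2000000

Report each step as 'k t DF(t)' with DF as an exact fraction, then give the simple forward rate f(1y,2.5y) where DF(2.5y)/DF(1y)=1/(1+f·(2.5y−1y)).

1 1/2 621/625
2 1 79/80
3 3/2 9601/10000
4 2 9477/10000
5 5/2 1817/2000
6 3 8683/10000
7 7/2 1729/2000
f(1y,2.5y) = ((79/80)/(1817/2000) − 1)/(3/2) = 4/69 ≈ 5.7971%

step 1 [0.5y] bond c/2=19/800: DF=(508599/500000 − 19/800·(0))/(1+19/800) = 621/625 ≈ 0.993600
step 2 [1y] zero: DF = P = 79/80 ≈ 0.987500
step 3 [1.5y] zero: DF = P = 9601/10000 ≈ 0.960100
step 4 [2y] zero: DF = P = 9477/10000 ≈ 0.947700
step 5 [2.5y] bond c/2=21/800: DF=(4137727/4000000 − 21/800·(0.993600+0.987500+0.960100+0.947700))/(1+21/800) = 1817/2000 ≈ 0.908500
step 6 [3y] swap r/2=1317/56657: DF=(1 − 1317/56657·(0.993600+0.987500+0.960100+0.947700+0.908500))/(1+1317/56657) = 8683/10000 ≈ 0.868300
step 7 [3.5y] bond c/2=17/400: DF=(2284067/2000000 − 17/400·(0.993600+0.987500+0.960100+0.947700+0.908500+0.868300))/(1+17/400) = 1729/2000 ≈ 0.864500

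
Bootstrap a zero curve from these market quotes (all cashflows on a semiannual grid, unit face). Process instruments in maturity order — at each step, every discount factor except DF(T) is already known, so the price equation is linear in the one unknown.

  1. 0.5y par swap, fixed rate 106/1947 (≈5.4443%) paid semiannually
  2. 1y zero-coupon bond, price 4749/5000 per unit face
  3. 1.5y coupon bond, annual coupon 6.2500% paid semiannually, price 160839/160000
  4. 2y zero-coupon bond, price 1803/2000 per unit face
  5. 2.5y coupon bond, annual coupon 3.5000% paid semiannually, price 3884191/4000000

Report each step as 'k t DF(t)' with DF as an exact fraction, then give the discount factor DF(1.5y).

step 1 [0.5y] swap r/2=53/1947: DF=(1 − 53/1947·(0))/(1+53/1947) = 1947/2000 ≈ 0.973500
step 2 [1y] zero: DF = P = 4749/5000 ≈ 0.949800
step 3 [1.5y] bond c/2=1/32: DF=(160839/160000 − 1/32·(0.973500+0.949800))/(1+1/32) = 1833/2000 ≈ 0.916500
step 4 [2y] zero: DF = P = 1803/2000 ≈ 0.901500
step 5 [2.5y] bond c/2=7/400: DF=(3884191/4000000 − 7/400·(0.973500+0.949800+0.916500+0.901500))/(1+7/400) = 89/100 ≈ 0.890000

1 1/2 1947/2000
2 1 4749/5000
3 3/2 1833/2000
4 2 1803/2000
5 5/2 89/100
DF(1.5y) = 1833/2000 ≈ 0.916500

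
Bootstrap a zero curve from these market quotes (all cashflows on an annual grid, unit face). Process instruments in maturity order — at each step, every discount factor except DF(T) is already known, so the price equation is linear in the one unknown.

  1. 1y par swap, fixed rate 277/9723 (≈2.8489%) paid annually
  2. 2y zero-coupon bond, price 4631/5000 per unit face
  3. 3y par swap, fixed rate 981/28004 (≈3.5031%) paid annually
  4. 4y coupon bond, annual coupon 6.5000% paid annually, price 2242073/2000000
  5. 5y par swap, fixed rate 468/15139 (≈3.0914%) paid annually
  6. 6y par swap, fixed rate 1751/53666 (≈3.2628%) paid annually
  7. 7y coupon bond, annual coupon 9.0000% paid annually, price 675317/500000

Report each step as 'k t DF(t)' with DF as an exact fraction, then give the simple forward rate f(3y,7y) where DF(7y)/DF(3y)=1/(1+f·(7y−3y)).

step 1 [1y] swap r/1=277/9723: DF=(1 − 277/9723·(0))/(1+277/9723) = 9723/10000 ≈ 0.972300
step 2 [2y] zero: DF = P = 4631/5000 ≈ 0.926200
step 3 [3y] swap r/1=981/28004: DF=(1 − 981/28004·(0.972300+0.926200))/(1+981/28004) = 9019/10000 ≈ 0.901900
step 4 [4y] bond c/1=13/200: DF=(2242073/2000000 − 13/200·(0.972300+0.926200+0.901900))/(1+13/200) = 8817/10000 ≈ 0.881700
step 5 [5y] swap r/1=468/15139: DF=(1 − 468/15139·(0.972300+0.926200+0.901900+0.881700))/(1+468/15139) = 2149/2500 ≈ 0.859600
step 6 [6y] swap r/1=1751/53666: DF=(1 − 1751/53666·(0.972300+0.926200+0.901900+0.881700+0.859600))/(1+1751/53666) = 8249/10000 ≈ 0.824900
step 7 [7y] bond c/1=9/100: DF=(675317/500000 − 9/100·(0.972300+0.926200+0.901900+0.881700+0.859600+0.824900))/(1+9/100) = 199/250 ≈ 0.796000

1 1 9723/10000
2 2 4631/5000
3 3 9019/10000
4 4 8817/10000
5 5 2149/2500
6 6 8249/10000
7 7 199/250
f(3y,7y) = ((9019/10000)/(199/250) − 1)/(4) = 1059/31840 ≈ 3.3260%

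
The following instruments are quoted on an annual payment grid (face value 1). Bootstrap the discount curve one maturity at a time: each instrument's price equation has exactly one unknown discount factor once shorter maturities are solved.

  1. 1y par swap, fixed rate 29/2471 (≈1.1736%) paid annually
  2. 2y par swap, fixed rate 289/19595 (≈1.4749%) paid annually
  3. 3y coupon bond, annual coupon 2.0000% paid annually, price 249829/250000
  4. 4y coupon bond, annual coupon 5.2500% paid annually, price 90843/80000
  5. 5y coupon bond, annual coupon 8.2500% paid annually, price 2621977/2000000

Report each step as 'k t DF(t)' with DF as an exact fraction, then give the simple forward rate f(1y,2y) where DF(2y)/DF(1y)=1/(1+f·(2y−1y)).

step 1 [1y] swap r/1=29/2471: DF=(1 − 29/2471·(0))/(1+29/2471) = 2471/2500 ≈ 0.988400
step 2 [2y] swap r/1=289/19595: DF=(1 − 289/19595·(0.988400))/(1+289/19595) = 9711/10000 ≈ 0.971100
step 3 [3y] bond c/1=1/50: DF=(249829/250000 − 1/50·(0.988400+0.971100))/(1+1/50) = 9413/10000 ≈ 0.941300
step 4 [4y] bond c/1=21/400: DF=(90843/80000 − 21/400·(0.988400+0.971100+0.941300))/(1+21/400) = 4671/5000 ≈ 0.934200
step 5 [5y] bond c/1=33/400: DF=(2621977/2000000 − 33/400·(0.988400+0.971100+0.941300+0.934200))/(1+33/400) = 2297/2500 ≈ 0.918800

1 1 2471/2500
2 2 9711/10000
3 3 9413/10000
4 4 4671/5000
5 5 2297/2500
f(1y,2y) = ((2471/2500)/(9711/10000) − 1)/(1) = 173/9711 ≈ 1.7815%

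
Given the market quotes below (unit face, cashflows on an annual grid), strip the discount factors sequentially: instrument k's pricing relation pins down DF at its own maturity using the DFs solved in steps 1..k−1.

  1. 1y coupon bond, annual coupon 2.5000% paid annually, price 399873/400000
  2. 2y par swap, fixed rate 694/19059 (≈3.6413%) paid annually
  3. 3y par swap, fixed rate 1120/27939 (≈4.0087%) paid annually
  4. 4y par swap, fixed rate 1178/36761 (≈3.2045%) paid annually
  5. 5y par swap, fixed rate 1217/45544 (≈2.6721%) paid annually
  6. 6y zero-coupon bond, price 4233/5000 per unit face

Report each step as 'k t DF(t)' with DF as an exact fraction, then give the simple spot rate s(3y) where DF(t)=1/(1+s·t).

step 1 [1y] bond c/1=1/40: DF=(399873/400000 − 1/40·(0))/(1+1/40) = 9753/10000 ≈ 0.975300
step 2 [2y] swap r/1=694/19059: DF=(1 − 694/19059·(0.975300))/(1+694/19059) = 4653/5000 ≈ 0.930600
step 3 [3y] swap r/1=1120/27939: DF=(1 − 1120/27939·(0.975300+0.930600))/(1+1120/27939) = 111/125 ≈ 0.888000
step 4 [4y] swap r/1=1178/36761: DF=(1 − 1178/36761·(0.975300+0.930600+0.888000))/(1+1178/36761) = 4411/5000 ≈ 0.882200
step 5 [5y] swap r/1=1217/45544: DF=(1 − 1217/45544·(0.975300+0.930600+0.888000+0.882200))/(1+1217/45544) = 8783/10000 ≈ 0.878300
step 6 [6y] zero: DF = P = 4233/5000 ≈ 0.846600

1 1 9753/10000
2 2 4653/5000
3 3 111/125
4 4 4411/5000
5 5 8783/10000
6 6 4233/5000
s(3y) = (1/(111/125) − 1)/(3) = 14/333 ≈ 4.2042%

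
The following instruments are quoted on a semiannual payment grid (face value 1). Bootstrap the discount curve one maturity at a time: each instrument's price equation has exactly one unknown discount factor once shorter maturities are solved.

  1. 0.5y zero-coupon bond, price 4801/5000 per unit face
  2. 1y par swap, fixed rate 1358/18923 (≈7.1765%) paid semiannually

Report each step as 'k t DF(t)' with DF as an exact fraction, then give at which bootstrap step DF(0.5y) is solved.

1 1/2 4801/5000
2 1 9321/10000
DF(0.5y) is solved at step 1

step 1 [0.5y] zero: DF = P = 4801/5000 ≈ 0.960200
step 2 [1y] swap r/2=679/18923: DF=(1 − 679/18923·(0.960200))/(1+679/18923) = 9321/10000 ≈ 0.932100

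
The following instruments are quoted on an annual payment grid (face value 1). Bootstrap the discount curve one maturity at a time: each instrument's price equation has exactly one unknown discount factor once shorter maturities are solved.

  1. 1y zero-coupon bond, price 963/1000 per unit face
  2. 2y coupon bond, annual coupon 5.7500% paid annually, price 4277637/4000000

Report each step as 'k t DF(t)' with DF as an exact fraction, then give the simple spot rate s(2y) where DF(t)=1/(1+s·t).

1 1 963/1000
2 2 9589/10000
s(2y) = (1/(9589/10000) − 1)/(2) = 411/19178 ≈ 2.1431%

step 1 [1y] zero: DF = P = 963/1000 ≈ 0.963000
step 2 [2y] bond c/1=23/400: DF=(4277637/4000000 − 23/400·(0.963000))/(1+23/400) = 9589/10000 ≈ 0.958900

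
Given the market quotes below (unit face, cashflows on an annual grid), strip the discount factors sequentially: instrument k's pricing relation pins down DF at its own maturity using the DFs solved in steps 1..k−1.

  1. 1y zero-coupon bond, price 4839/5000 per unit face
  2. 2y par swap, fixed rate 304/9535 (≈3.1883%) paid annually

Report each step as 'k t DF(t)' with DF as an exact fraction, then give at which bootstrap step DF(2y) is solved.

1 1 4839/5000
2 2 587/625
DF(2y) is solved at step 2

step 1 [1y] zero: DF = P = 4839/5000 ≈ 0.967800
step 2 [2y] swap r/1=304/9535: DF=(1 − 304/9535·(0.967800))/(1+304/9535) = 587/625 ≈ 0.939200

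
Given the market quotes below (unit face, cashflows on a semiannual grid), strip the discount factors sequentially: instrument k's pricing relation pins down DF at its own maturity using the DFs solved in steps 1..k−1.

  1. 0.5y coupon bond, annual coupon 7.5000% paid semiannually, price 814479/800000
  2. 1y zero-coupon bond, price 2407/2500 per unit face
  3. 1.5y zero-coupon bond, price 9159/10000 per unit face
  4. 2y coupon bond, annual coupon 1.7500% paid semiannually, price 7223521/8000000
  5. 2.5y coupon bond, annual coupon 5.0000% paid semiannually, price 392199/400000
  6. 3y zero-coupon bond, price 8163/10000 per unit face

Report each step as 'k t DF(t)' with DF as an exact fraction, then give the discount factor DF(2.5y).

step 1 [0.5y] bond c/2=3/80: DF=(814479/800000 − 3/80·(0))/(1+3/80) = 9813/10000 ≈ 0.981300
step 2 [1y] zero: DF = P = 2407/2500 ≈ 0.962800
step 3 [1.5y] zero: DF = P = 9159/10000 ≈ 0.915900
step 4 [2y] bond c/2=7/800: DF=(7223521/8000000 − 7/800·(0.981300+0.962800+0.915900))/(1+7/800) = 8703/10000 ≈ 0.870300
step 5 [2.5y] bond c/2=1/40: DF=(392199/400000 − 1/40·(0.981300+0.962800+0.915900+0.870300))/(1+1/40) = 541/625 ≈ 0.865600
step 6 [3y] zero: DF = P = 8163/10000 ≈ 0.816300

1 1/2 9813/10000
2 1 2407/2500
3 3/2 9159/10000
4 2 8703/10000
5 5/2 541/625
6 3 8163/10000
DF(2.5y) = 541/625 ≈ 0.865600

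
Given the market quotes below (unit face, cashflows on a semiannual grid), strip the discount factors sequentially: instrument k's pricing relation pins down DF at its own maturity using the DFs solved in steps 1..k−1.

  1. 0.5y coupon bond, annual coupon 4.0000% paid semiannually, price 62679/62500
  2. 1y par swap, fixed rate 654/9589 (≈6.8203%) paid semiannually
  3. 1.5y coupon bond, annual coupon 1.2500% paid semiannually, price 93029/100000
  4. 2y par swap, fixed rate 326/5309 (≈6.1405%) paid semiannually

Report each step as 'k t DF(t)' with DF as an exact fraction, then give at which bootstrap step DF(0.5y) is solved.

step 1 [0.5y] bond c/2=1/50: DF=(62679/62500 − 1/50·(0))/(1+1/50) = 1229/1250 ≈ 0.983200
step 2 [1y] swap r/2=327/9589: DF=(1 − 327/9589·(0.983200))/(1+327/9589) = 4673/5000 ≈ 0.934600
step 3 [1.5y] bond c/2=1/160: DF=(93029/100000 − 1/160·(0.983200+0.934600))/(1+1/160) = 4563/5000 ≈ 0.912600
step 4 [2y] swap r/2=163/5309: DF=(1 − 163/5309·(0.983200+0.934600+0.912600))/(1+163/5309) = 8859/10000 ≈ 0.885900

1 1/2 1229/1250
2 1 4673/5000
3 3/2 4563/5000
4 2 8859/10000
DF(0.5y) is solved at step 1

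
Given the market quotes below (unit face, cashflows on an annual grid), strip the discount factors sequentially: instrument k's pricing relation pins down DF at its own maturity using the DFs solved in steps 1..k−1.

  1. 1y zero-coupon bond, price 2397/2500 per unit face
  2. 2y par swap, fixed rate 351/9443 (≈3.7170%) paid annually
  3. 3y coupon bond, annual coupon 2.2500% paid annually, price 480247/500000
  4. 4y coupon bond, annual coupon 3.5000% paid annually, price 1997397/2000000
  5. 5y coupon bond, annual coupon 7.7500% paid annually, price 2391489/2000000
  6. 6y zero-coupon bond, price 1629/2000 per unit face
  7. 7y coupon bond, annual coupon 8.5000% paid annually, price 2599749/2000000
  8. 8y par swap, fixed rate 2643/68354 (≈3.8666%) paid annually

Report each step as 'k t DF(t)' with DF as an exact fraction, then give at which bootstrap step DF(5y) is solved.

1 1 2397/2500
2 2 4649/5000
3 3 4489/5000
4 4 8707/10000
5 5 8467/10000
6 6 1629/2000
7 7 3907/5000
8 8 7357/10000
DF(5y) is solved at step 5

step 1 [1y] zero: DF = P = 2397/2500 ≈ 0.958800
step 2 [2y] swap r/1=351/9443: DF=(1 − 351/9443·(0.958800))/(1+351/9443) = 4649/5000 ≈ 0.929800
step 3 [3y] bond c/1=9/400: DF=(480247/500000 − 9/400·(0.958800+0.929800))/(1+9/400) = 4489/5000 ≈ 0.897800
step 4 [4y] bond c/1=7/200: DF=(1997397/2000000 − 7/200·(0.958800+0.929800+0.897800))/(1+7/200) = 8707/10000 ≈ 0.870700
step 5 [5y] bond c/1=31/400: DF=(2391489/2000000 − 31/400·(0.958800+0.929800+0.897800+0.870700))/(1+31/400) = 8467/10000 ≈ 0.846700
step 6 [6y] zero: DF = P = 1629/2000 ≈ 0.814500
step 7 [7y] bond c/1=17/200: DF=(2599749/2000000 − 17/200·(0.958800+0.929800+0.897800+0.870700+0.846700+0.814500))/(1+17/200) = 3907/5000 ≈ 0.781400
step 8 [8y] swap r/1=2643/68354: DF=(1 − 2643/68354·(0.958800+0.929800+0.897800+0.870700+0.846700+0.814500+0.781400))/(1+2643/68354) = 7357/10000 ≈ 0.735700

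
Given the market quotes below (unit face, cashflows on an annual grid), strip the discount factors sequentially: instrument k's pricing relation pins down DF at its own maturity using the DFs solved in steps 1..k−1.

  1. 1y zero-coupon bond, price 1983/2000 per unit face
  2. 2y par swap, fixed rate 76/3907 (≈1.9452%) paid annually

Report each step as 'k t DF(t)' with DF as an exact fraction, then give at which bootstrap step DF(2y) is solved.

1 1 1983/2000
2 2 481/500
DF(2y) is solved at step 2

step 1 [1y] zero: DF = P = 1983/2000 ≈ 0.991500
step 2 [2y] swap r/1=76/3907: DF=(1 − 76/3907·(0.991500))/(1+76/3907) = 481/500 ≈ 0.962000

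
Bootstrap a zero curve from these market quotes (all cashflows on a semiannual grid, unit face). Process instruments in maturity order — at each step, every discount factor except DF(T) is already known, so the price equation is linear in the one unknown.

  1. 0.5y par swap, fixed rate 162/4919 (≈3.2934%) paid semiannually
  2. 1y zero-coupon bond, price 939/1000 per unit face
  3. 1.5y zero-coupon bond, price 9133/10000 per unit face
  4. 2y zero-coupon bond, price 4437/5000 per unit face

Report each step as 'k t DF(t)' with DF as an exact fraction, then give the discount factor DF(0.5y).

1 1/2 4919/5000
2 1 939/1000
3 3/2 9133/10000
4 2 4437/5000
DF(0.5y) = 4919/5000 ≈ 0.983800

step 1 [0.5y] swap r/2=81/4919: DF=(1 − 81/4919·(0))/(1+81/4919) = 4919/5000 ≈ 0.983800
step 2 [1y] zero: DF = P = 939/1000 ≈ 0.939000
step 3 [1.5y] zero: DF = P = 9133/10000 ≈ 0.913300
step 4 [2y] zero: DF = P = 4437/5000 ≈ 0.887400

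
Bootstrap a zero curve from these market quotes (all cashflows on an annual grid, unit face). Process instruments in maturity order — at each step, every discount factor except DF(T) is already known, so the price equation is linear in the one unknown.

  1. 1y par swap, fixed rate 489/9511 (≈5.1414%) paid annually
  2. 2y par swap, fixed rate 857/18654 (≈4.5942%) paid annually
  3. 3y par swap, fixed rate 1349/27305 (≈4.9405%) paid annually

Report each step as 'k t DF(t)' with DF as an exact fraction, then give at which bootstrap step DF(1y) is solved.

1 1 9511/10000
2 2 9143/10000
3 3 8651/10000
DF(1y) is solved at step 1

step 1 [1y] swap r/1=489/9511: DF=(1 − 489/9511·(0))/(1+489/9511) = 9511/10000 ≈ 0.951100
step 2 [2y] swap r/1=857/18654: DF=(1 − 857/18654·(0.951100))/(1+857/18654) = 9143/10000 ≈ 0.914300
step 3 [3y] swap r/1=1349/27305: DF=(1 − 1349/27305·(0.951100+0.914300))/(1+1349/27305) = 8651/10000 ≈ 0.865100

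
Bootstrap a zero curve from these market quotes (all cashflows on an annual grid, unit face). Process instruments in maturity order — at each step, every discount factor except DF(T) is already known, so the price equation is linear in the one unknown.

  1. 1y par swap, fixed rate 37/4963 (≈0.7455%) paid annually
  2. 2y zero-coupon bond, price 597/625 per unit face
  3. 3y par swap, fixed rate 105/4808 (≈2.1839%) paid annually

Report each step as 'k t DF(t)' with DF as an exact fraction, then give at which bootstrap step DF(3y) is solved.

step 1 [1y] swap r/1=37/4963: DF=(1 − 37/4963·(0))/(1+37/4963) = 4963/5000 ≈ 0.992600
step 2 [2y] zero: DF = P = 597/625 ≈ 0.955200
step 3 [3y] swap r/1=105/4808: DF=(1 − 105/4808·(0.992600+0.955200))/(1+105/4808) = 937/1000 ≈ 0.937000

1 1 4963/5000
2 2 597/625
3 3 937/1000
DF(3y) is solved at step 3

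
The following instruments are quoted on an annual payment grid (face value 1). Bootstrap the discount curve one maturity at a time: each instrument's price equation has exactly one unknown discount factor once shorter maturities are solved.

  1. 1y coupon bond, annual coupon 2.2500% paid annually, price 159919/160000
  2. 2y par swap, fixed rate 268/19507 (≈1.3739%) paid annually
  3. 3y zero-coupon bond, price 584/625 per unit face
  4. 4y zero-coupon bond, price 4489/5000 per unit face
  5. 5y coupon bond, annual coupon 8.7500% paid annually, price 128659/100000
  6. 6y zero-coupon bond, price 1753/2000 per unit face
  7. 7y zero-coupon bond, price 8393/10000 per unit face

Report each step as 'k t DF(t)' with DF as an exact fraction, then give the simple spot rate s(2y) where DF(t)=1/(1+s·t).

1 1 391/400
2 2 2433/2500
3 3 584/625
4 4 4489/5000
5 5 8787/10000
6 6 1753/2000
7 7 8393/10000
s(2y) = (1/(2433/2500) − 1)/(2) = 67/4866 ≈ 1.3769%

step 1 [1y] bond c/1=9/400: DF=(159919/160000 − 9/400·(0))/(1+9/400) = 391/400 ≈ 0.977500
step 2 [2y] swap r/1=268/19507: DF=(1 − 268/19507·(0.977500))/(1+268/19507) = 2433/2500 ≈ 0.973200
step 3 [3y] zero: DF = P = 584/625 ≈ 0.934400
step 4 [4y] zero: DF = P = 4489/5000 ≈ 0.897800
step 5 [5y] bond c/1=7/80: DF=(128659/100000 − 7/80·(0.977500+0.973200+0.934400+0.897800))/(1+7/80) = 8787/10000 ≈ 0.878700
step 6 [6y] zero: DF = P = 1753/2000 ≈ 0.876500
step 7 [7y] zero: DF = P = 8393/10000 ≈ 0.839300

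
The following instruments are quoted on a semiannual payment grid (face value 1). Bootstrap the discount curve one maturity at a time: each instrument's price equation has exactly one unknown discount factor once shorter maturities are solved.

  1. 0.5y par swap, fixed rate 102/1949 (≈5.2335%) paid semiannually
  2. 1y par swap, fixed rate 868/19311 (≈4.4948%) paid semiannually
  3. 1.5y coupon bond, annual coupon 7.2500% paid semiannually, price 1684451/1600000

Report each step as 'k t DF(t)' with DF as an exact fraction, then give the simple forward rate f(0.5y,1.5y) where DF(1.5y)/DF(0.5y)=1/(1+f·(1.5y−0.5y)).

1 1/2 1949/2000
2 1 4783/5000
3 3/2 2371/2500
f(0.5y,1.5y) = ((1949/2000)/(2371/2500) − 1)/(1) = 261/9484 ≈ 2.7520%

step 1 [0.5y] swap r/2=51/1949: DF=(1 − 51/1949·(0))/(1+51/1949) = 1949/2000 ≈ 0.974500
step 2 [1y] swap r/2=434/19311: DF=(1 − 434/19311·(0.974500))/(1+434/19311) = 4783/5000 ≈ 0.956600
step 3 [1.5y] bond c/2=29/800: DF=(1684451/1600000 − 29/800·(0.974500+0.956600))/(1+29/800) = 2371/2500 ≈ 0.948400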